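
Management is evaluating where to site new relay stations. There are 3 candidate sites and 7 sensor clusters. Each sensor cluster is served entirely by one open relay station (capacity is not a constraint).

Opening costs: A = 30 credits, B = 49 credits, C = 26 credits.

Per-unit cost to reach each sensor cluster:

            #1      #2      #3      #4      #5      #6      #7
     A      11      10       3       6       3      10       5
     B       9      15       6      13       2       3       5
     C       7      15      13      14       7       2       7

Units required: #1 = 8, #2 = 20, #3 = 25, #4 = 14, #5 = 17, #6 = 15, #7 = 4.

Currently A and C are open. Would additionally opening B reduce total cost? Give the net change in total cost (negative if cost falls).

Current service cost with {A, C}: 516.
Adding B: each sensor cluster re-picks its cheapest; new service cost 499, saving 17.
Extra fixed cost: 49. Net change = 49 − 17 = 32.
(Totals: 572 → 604.)

No — net change +32 (cost rises by 32).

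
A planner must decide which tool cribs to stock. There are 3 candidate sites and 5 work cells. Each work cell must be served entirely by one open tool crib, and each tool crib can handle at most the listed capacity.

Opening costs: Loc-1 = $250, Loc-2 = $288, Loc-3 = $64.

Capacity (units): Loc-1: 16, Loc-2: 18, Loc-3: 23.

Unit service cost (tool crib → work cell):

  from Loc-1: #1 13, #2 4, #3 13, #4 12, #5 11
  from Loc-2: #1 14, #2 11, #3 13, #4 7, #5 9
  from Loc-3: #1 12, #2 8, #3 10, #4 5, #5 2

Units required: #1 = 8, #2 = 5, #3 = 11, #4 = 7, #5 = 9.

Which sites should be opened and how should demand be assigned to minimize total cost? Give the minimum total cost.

Open {Loc-2, Loc-3}: #1→Loc-3 12·8=96, #2→Loc-3 8·5=40, #3→Loc-2 13·11=143, #4→Loc-2 7·7=49, #5→Loc-3 2·9=18.
Loads: Loc-2 carries 18/18, Loc-3 carries 22/23. Service 346; fixed 352; total 698.
Next best feasible plan costs 730.

Minimum total cost: 698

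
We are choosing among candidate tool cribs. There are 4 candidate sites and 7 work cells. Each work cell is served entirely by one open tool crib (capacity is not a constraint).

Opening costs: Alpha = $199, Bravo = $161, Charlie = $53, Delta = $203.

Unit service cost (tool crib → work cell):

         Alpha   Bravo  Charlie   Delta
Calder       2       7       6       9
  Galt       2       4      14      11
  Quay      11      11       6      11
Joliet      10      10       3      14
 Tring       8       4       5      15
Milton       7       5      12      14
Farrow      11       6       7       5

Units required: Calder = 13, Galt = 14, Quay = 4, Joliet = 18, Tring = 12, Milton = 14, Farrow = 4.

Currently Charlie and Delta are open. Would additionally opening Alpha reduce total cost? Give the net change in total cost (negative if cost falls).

Yes — net change −49 (cost falls by 49).

Current service cost with {Charlie, Delta}: 558.
Adding Alpha: each work cell re-picks its cheapest; new service cost 310, saving 248.
Extra fixed cost: 199. Net change = 199 − 248 = -49.
(Totals: 814 → 765.)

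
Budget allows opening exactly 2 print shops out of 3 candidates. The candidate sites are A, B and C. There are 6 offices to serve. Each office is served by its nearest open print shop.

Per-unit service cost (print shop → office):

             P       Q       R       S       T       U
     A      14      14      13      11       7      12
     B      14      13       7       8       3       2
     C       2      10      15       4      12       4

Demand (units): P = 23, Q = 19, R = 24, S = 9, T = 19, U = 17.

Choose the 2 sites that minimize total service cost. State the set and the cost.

Choose B and C; total service cost 531.

With exactly 2 open, each office uses its cheapest among the chosen.
{B, C}: P→C 2·23=46, Q→C 10·19=190, R→B 7·24=168, S→C 4·9=36, T→B 3·19=57, U→B 2·17=34. Service cost 531.
{A, C}: service cost 785
{A, B}: service cost 900
Among all 3 size-2 choices, {B, C} is lowest.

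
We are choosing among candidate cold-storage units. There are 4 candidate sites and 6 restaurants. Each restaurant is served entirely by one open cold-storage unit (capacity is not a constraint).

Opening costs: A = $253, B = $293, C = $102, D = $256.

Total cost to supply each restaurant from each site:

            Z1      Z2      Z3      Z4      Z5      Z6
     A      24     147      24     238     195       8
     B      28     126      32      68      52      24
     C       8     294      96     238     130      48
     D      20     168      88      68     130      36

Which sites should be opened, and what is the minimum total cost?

For any fixed open set, each restaurant goes to its cheapest open site; total = fixed + service.
{B}: Z1→B 28, Z2→B 126, Z3→B 32, Z4→B 68, Z5→B 52, Z6→B 24. Service 330; fixed 293; total 623.
{B, C}: service 310 + fixed 395 = 705
{D}: Z1→D 20, Z2→D 168, Z3→D 88, Z4→D 68, Z5→D 130, Z6→D 36. Service 510; fixed 256; total 766.
{A, B, C, D}: Z1→C 8, Z2→B 126, Z3→A 24, Z4→B 68, Z5→B 52, Z6→A 8. Service 286; fixed 904; total 1190.
No other subset beats 623.

Open B only; minimum total cost 623.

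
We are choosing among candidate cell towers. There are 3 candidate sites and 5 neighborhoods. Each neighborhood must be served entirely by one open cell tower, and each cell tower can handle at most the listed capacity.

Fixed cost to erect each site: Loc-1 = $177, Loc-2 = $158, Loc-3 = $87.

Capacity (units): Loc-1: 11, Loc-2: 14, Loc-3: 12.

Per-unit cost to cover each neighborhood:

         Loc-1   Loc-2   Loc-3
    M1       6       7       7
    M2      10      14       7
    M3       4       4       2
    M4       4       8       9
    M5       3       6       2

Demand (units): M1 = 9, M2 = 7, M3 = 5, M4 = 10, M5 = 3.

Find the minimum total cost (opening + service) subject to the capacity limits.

Minimum total cost: 600

Open {Loc-1, Loc-2, Loc-3}: M1→Loc-2 7·9=63, M2→Loc-3 7·7=49, M3→Loc-2 4·5=20, M4→Loc-1 4·10=40, M5→Loc-3 2·3=6.
Loads: Loc-1 carries 10/11, Loc-2 carries 14/14, Loc-3 carries 10/12. Service 178; fixed 422; total 600.
Next best feasible plan costs 602.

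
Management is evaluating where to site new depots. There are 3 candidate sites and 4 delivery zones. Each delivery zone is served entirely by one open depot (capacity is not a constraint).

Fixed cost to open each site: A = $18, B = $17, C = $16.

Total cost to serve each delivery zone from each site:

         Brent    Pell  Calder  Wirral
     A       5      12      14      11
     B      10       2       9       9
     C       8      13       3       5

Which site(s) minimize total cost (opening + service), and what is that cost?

Open C only; minimum total cost 45.

For any fixed open set, each delivery zone goes to its cheapest open site; total = fixed + service.
{C}: Brent→C 8, Pell→C 13, Calder→C 3, Wirral→C 5. Service 29; fixed 16; total 45.
{B}: Brent→B 10, Pell→B 2, Calder→B 9, Wirral→B 9. Service 30; fixed 17; total 47.
{B, C}: service 18 + fixed 33 = 51
{A, B, C}: Brent→A 5, Pell→B 2, Calder→C 3, Wirral→C 5. Service 15; fixed 51; total 66.
No other subset beats 45.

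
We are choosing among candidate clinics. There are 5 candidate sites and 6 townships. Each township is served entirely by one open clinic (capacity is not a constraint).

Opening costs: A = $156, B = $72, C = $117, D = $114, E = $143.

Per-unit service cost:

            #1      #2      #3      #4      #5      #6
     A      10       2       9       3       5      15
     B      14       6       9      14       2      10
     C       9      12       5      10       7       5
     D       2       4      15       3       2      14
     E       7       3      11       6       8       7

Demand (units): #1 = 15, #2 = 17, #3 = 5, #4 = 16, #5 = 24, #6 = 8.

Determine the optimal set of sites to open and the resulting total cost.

For any fixed open set, each township goes to its cheapest open site; total = fixed + service.
{C, D}: #1→D 2·15=30, #2→D 4·17=68, #3→C 5·5=25, #4→D 3·16=48, #5→D 2·24=48, #6→C 5·8=40. Service 259; fixed 231; total 490.
{D}: service 381 + fixed 114 = 495
{B, D}: #1→D 2·15=30, #2→D 4·17=68, #3→B 9·5=45, #4→D 3·16=48, #5→B 2·24=48, #6→B 10·8=80. Service 319; fixed 186; total 505.
{A, B, C, D, E}: service 225 + fixed 602 = 827
No other subset beats 490.

Open C and D; minimum total cost 490.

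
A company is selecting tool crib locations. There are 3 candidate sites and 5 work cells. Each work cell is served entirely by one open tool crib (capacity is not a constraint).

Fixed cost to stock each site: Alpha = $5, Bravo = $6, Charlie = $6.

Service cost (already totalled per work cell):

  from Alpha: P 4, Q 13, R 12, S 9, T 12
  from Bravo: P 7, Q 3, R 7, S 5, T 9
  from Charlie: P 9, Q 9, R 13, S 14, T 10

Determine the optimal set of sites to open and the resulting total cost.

Open Bravo only; minimum total cost 37.

For any fixed open set, each work cell goes to its cheapest open site; total = fixed + service.
{Bravo}: P→Bravo 7, Q→Bravo 3, R→Bravo 7, S→Bravo 5, T→Bravo 9. Service 31; fixed 6; total 37.
{Alpha, Bravo}: service 28 + fixed 11 = 39
{Bravo, Charlie}: service 31 + fixed 12 = 43
{Alpha, Bravo, Charlie}: service 28 + fixed 17 = 45
No other subset beats 37.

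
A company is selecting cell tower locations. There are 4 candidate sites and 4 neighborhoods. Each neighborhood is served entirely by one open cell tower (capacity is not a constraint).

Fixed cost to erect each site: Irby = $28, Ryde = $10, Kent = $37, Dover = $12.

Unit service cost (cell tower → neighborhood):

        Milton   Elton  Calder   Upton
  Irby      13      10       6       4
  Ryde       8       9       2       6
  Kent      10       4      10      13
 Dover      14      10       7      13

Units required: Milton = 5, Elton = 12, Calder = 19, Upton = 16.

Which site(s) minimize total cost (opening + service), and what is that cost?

Open Irby, Ryde and Kent; minimum total cost 265.

For any fixed open set, each neighborhood goes to its cheapest open site; total = fixed + service.
{Irby, Ryde, Kent}: Milton→Ryde 8·5=40, Elton→Kent 4·12=48, Calder→Ryde 2·19=38, Upton→Irby 4·16=64. Service 190; fixed 75; total 265.
{Ryde, Kent}: Milton→Ryde 8·5=40, Elton→Kent 4·12=48, Calder→Ryde 2·19=38, Upton→Ryde 6·16=96. Service 222; fixed 47; total 269.
{Irby, Ryde, Kent, Dover}: Milton→Ryde 8·5=40, Elton→Kent 4·12=48, Calder→Ryde 2·19=38, Upton→Irby 4·16=64. Service 190; fixed 87; total 277.
{Ryde}: service 282 + fixed 10 = 292
(All 15 nonempty subsets were checked; Irby, Ryde and Kent is lowest.)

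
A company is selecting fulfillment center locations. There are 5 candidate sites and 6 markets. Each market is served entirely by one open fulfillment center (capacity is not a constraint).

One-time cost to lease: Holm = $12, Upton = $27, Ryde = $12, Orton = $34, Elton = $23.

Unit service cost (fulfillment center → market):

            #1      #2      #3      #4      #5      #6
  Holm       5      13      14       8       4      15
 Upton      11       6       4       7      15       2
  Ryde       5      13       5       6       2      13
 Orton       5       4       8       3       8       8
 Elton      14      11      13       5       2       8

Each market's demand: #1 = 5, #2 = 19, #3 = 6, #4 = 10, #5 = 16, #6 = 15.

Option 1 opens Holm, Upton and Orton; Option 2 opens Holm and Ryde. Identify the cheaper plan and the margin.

Option 1: {Holm, Upton, Orton}: #1→Holm 5·5=25, #2→Orton 4·19=76, #3→Upton 4·6=24, #4→Orton 3·10=30, #5→Holm 4·16=64, #6→Upton 2·15=30. Service 249; fixed 73; total 322.
Option 2: {Holm, Ryde}: #1→Holm 5·5=25, #2→Holm 13·19=247, #3→Ryde 5·6=30, #4→Ryde 6·10=60, #5→Ryde 2·16=32, #6→Ryde 13·15=195. Service 589; fixed 24; total 613.
Difference: |322 − 613| = 291.

Option 1 is cheaper by 291.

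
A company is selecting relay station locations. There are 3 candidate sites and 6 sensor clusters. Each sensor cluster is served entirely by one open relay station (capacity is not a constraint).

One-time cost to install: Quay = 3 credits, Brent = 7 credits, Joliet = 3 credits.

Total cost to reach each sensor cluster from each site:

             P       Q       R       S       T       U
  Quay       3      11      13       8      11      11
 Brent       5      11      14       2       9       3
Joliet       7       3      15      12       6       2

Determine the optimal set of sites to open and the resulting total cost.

Open Quay and Joliet; minimum total cost 41.

For any fixed open set, each sensor cluster goes to its cheapest open site; total = fixed + service.
{Quay, Joliet}: P→Quay 3, Q→Joliet 3, R→Quay 13, S→Quay 8, T→Joliet 6, U→Joliet 2. Service 35; fixed 6; total 41.
{Quay, Brent, Joliet}: service 29 + fixed 13 = 42
{Brent, Joliet}: P→Brent 5, Q→Joliet 3, R→Brent 14, S→Brent 2, T→Joliet 6, U→Joliet 2. Service 32; fixed 10; total 42.
{Quay}: P→Quay 3, Q→Quay 11, R→Quay 13, S→Quay 8, T→Quay 11, U→Quay 11. Service 57; fixed 3; total 60.
(All 7 nonempty subsets were checked; Quay and Joliet is lowest.)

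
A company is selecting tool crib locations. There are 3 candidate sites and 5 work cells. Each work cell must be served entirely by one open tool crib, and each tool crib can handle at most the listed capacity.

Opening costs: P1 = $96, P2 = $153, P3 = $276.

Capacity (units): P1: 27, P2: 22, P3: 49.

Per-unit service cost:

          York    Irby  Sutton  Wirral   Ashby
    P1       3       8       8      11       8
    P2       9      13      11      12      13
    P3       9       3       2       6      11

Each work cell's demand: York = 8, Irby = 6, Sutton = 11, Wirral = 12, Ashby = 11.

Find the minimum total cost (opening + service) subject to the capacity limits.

Minimum total cost: 581

Open {P3}: York→P3 9·8=72, Irby→P3 3·6=18, Sutton→P3 2·11=22, Wirral→P3 6·12=72, Ashby→P3 11·11=121.
Loads: P3 carries 48/49. Service 305; fixed 276; total 581.
Next best feasible plan costs 596.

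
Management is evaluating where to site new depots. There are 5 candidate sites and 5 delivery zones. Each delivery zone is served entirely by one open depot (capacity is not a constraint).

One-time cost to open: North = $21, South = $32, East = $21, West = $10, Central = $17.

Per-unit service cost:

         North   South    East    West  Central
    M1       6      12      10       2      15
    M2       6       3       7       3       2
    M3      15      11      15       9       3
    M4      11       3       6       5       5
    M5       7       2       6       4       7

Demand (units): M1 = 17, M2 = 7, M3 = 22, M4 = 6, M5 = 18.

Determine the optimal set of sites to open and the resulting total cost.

Open South, West and Central; minimum total cost 227.

For any fixed open set, each delivery zone goes to its cheapest open site; total = fixed + service.
{South, West, Central}: M1→West 2·17=34, M2→Central 2·7=14, M3→Central 3·22=66, M4→South 3·6=18, M5→South 2·18=36. Service 168; fixed 59; total 227.
{West, Central}: service 216 + fixed 27 = 243
{North, South, West, Central}: M1→West 2·17=34, M2→Central 2·7=14, M3→Central 3·22=66, M4→South 3·6=18, M5→South 2·18=36. Service 168; fixed 80; total 248.
{North, South, East, West, Central}: service 168 + fixed 101 = 269
No other subset beats 227.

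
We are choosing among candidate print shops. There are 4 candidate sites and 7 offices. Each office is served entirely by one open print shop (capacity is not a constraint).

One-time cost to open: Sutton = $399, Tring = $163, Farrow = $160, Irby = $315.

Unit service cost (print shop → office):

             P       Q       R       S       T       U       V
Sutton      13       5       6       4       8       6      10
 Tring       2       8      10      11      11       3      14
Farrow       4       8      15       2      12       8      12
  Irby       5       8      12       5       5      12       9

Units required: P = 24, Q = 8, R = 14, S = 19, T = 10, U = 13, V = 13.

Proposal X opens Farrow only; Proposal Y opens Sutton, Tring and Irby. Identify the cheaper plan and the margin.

Proposal X is cheaper by 383.

Proposal X: {Farrow}: P→Farrow 4·24=96, Q→Farrow 8·8=64, R→Farrow 15·14=210, S→Farrow 2·19=38, T→Farrow 12·10=120, U→Farrow 8·13=104, V→Farrow 12·13=156. Service 788; fixed 160; total 948.
Proposal Y: {Sutton, Tring, Irby}: P→Tring 2·24=48, Q→Sutton 5·8=40, R→Sutton 6·14=84, S→Sutton 4·19=76, T→Irby 5·10=50, U→Tring 3·13=39, V→Irby 9·13=117. Service 454; fixed 877; total 1331.
Difference: |948 − 1331| = 383.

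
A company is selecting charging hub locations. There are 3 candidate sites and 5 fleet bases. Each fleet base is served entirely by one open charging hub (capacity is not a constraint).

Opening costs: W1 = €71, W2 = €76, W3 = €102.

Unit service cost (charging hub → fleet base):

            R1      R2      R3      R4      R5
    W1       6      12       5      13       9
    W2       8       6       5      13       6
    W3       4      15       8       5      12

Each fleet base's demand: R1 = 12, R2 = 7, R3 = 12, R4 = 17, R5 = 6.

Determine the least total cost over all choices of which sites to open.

Minimum total cost: 449

For any fixed open set, each fleet base goes to its cheapest open site; total = fixed + service.
{W2, W3}: R1→W3 4·12=48, R2→W2 6·7=42, R3→W2 5·12=60, R4→W3 5·17=85, R5→W2 6·6=36. Service 271; fixed 178; total 449.
{W1, W3}: R1→W3 4·12=48, R2→W1 12·7=84, R3→W1 5·12=60, R4→W3 5·17=85, R5→W1 9·6=54. Service 331; fixed 173; total 504.
{W3}: service 406 + fixed 102 = 508
{W1, W2, W3}: service 271 + fixed 249 = 520
(All 7 nonempty subsets were checked; W2 and W3 is lowest.)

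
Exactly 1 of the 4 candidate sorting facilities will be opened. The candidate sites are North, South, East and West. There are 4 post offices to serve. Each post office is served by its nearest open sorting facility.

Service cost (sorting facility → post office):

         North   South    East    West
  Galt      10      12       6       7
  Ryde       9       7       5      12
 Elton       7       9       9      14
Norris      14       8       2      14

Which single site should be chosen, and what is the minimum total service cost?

Choose East only; total service cost 22.

With exactly 1 open, each post office uses its cheapest among the chosen.
{East}: Galt→East 6, Ryde→East 5, Elton→East 9, Norris→East 2. Service cost 22.
{South}: service cost 36
{North}: service cost 40
Among all 4 size-1 choices, {East} is lowest.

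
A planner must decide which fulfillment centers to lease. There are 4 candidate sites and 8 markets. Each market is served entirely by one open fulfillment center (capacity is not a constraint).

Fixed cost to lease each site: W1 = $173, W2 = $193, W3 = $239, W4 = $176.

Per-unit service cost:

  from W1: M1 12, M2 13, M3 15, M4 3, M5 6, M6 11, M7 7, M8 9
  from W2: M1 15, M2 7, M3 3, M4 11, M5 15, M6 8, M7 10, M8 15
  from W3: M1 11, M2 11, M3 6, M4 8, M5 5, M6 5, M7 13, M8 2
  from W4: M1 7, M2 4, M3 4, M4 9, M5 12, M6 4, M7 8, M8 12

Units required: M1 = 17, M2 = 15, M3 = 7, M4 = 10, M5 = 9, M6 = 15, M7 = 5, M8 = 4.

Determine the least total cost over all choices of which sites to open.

Minimum total cost: 729

For any fixed open set, each market goes to its cheapest open site; total = fixed + service.
{W4}: M1→W4 7·17=119, M2→W4 4·15=60, M3→W4 4·7=28, M4→W4 9·10=90, M5→W4 12·9=108, M6→W4 4·15=60, M7→W4 8·5=40, M8→W4 12·4=48. Service 553; fixed 176; total 729.
{W1, W4}: service 422 + fixed 349 = 771
{W3, W4}: service 440 + fixed 415 = 855
{W1, W2, W3, W4}: service 378 + fixed 781 = 1159
(All 15 nonempty subsets were checked; W4 only is lowest.)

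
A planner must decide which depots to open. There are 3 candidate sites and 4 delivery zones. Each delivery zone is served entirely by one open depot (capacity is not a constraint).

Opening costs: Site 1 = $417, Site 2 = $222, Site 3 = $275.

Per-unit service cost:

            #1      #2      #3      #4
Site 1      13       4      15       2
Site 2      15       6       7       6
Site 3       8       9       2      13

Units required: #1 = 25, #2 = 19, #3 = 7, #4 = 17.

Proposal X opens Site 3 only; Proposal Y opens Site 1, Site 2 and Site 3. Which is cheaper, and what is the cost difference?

Proposal X: {Site 3}: #1→Site 3 8·25=200, #2→Site 3 9·19=171, #3→Site 3 2·7=14, #4→Site 3 13·17=221. Service 606; fixed 275; total 881.
Proposal Y: {Site 1, Site 2, Site 3}: #1→Site 3 8·25=200, #2→Site 1 4·19=76, #3→Site 3 2·7=14, #4→Site 1 2·17=34. Service 324; fixed 914; total 1238.
Difference: |881 − 1238| = 357.

Proposal X is cheaper by 357.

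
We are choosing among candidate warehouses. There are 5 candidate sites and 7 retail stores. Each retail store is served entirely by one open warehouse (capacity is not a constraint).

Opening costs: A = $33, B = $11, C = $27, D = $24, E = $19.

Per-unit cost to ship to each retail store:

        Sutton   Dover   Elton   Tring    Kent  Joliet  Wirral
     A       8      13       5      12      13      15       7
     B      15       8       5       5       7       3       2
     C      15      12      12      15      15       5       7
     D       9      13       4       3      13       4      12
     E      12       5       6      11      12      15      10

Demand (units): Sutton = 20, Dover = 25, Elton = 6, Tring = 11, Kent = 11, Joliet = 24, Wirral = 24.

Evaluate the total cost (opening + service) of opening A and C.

Total cost: 1113

Each retail store is assigned to its cheapest site among the open ones.
{A, C}: Sutton→A 8·20=160, Dover→C 12·25=300, Elton→A 5·6=30, Tring→A 12·11=132, Kent→A 13·11=143, Joliet→C 5·24=120, Wirral→A 7·24=168. Service 1053; fixed 60; total 1113.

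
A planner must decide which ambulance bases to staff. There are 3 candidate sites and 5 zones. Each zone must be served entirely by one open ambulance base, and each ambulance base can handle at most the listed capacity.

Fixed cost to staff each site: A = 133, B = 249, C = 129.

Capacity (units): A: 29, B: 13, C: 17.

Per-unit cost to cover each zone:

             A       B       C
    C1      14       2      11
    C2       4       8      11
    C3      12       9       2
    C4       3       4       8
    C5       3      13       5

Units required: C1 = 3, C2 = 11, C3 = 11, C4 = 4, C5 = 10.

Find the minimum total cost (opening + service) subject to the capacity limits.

Open {A, C}: C1→C 11·3=33, C2→A 4·11=44, C3→C 2·11=22, C4→A 3·4=12, C5→A 3·10=30.
Loads: A carries 25/29, C carries 14/17. Service 141; fixed 262; total 403.
Next best feasible plan costs 412.

Minimum total cost: 403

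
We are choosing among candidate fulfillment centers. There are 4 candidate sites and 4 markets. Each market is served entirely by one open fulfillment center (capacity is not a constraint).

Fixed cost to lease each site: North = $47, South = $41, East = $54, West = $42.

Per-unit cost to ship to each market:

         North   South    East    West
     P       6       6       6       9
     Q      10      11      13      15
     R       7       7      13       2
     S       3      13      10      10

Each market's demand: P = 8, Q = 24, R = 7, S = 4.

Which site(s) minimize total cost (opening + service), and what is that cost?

For any fixed open set, each market goes to its cheapest open site; total = fixed + service.
{North}: P→North 6·8=48, Q→North 10·24=240, R→North 7·7=49, S→North 3·4=12. Service 349; fixed 47; total 396.
{North, West}: service 314 + fixed 89 = 403
{North, South}: service 349 + fixed 88 = 437
{North, South, East, West}: service 314 + fixed 184 = 498
No other subset beats 396.

Open North only; minimum total cost 396.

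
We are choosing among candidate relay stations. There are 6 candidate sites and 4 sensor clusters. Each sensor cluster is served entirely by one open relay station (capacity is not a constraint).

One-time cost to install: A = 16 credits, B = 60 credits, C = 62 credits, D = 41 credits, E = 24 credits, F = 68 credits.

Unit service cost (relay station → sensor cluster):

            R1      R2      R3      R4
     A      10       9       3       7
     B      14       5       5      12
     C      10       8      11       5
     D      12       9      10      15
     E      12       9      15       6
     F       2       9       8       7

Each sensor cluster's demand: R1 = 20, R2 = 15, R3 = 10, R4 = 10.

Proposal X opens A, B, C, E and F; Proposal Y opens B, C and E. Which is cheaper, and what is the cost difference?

Proposal X: {A, B, C, E, F}: R1→F 2·20=40, R2→B 5·15=75, R3→A 3·10=30, R4→C 5·10=50. Service 195; fixed 230; total 425.
Proposal Y: {B, C, E}: R1→C 10·20=200, R2→B 5·15=75, R3→B 5·10=50, R4→C 5·10=50. Service 375; fixed 146; total 521.
Difference: |425 − 521| = 96.

Proposal X is cheaper by 96.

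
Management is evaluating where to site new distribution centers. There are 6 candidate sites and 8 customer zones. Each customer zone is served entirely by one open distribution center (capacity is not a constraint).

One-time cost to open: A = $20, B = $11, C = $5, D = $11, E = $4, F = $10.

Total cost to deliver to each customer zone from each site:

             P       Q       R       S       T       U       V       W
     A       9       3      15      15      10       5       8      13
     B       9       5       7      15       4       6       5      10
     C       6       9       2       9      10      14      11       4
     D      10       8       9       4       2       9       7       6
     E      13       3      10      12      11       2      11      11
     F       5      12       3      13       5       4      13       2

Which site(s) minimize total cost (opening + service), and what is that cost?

For any fixed open set, each customer zone goes to its cheapest open site; total = fixed + service.
{C, D, E}: P→C 6, Q→E 3, R→C 2, S→D 4, T→D 2, U→E 2, V→D 7, W→C 4. Service 30; fixed 20; total 50.
{D, E, F}: P→F 5, Q→E 3, R→F 3, S→D 4, T→D 2, U→E 2, V→D 7, W→F 2. Service 28; fixed 25; total 53.
{B, C, E}: P→C 6, Q→E 3, R→C 2, S→C 9, T→B 4, U→E 2, V→B 5, W→C 4. Service 35; fixed 20; total 55.
{A, B, C, D, E, F}: service 25 + fixed 61 = 86
No other subset beats 50.

Open C, D and E; minimum total cost 50.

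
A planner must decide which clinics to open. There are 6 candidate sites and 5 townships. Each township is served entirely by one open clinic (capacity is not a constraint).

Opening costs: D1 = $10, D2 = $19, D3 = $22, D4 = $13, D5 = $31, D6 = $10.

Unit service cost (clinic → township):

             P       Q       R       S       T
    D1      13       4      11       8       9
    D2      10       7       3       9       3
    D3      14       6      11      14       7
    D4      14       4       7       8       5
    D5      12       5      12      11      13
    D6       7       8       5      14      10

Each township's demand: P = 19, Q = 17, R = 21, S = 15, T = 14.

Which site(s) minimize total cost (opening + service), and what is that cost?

Open D1, D2 and D6; minimum total cost 465.

For any fixed open set, each township goes to its cheapest open site; total = fixed + service.
{D1, D2, D6}: P→D6 7·19=133, Q→D1 4·17=68, R→D2 3·21=63, S→D1 8·15=120, T→D2 3·14=42. Service 426; fixed 39; total 465.
{D2, D4, D6}: service 426 + fixed 42 = 468
{D1, D2, D4, D6}: P→D6 7·19=133, Q→D1 4·17=68, R→D2 3·21=63, S→D1 8·15=120, T→D2 3·14=42. Service 426; fixed 52; total 478.
{D1, D2, D3, D4, D5, D6}: P→D6 7·19=133, Q→D1 4·17=68, R→D2 3·21=63, S→D1 8·15=120, T→D2 3·14=42. Service 426; fixed 105; total 531.
No other subset beats 465.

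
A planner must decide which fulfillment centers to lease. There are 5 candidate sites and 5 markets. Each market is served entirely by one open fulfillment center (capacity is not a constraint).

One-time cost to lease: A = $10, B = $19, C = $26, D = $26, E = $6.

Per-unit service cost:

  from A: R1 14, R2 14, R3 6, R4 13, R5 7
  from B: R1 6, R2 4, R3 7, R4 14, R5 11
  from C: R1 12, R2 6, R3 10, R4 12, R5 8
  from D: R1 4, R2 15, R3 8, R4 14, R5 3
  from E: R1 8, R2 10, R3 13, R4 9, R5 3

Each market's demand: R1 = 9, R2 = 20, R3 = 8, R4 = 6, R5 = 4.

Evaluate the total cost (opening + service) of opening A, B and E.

Each market is assigned to its cheapest site among the open ones.
{A, B, E}: R1→B 6·9=54, R2→B 4·20=80, R3→A 6·8=48, R4→E 9·6=54, R5→E 3·4=12. Service 248; fixed 35; total 283.

Total cost: 283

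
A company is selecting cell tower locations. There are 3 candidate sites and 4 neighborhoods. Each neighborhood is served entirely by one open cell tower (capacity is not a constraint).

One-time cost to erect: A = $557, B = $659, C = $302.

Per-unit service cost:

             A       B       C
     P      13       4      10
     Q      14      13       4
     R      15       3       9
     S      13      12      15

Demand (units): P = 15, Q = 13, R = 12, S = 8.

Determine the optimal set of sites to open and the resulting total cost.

Open C only; minimum total cost 732.

For any fixed open set, each neighborhood goes to its cheapest open site; total = fixed + service.
{C}: P→C 10·15=150, Q→C 4·13=52, R→C 9·12=108, S→C 15·8=120. Service 430; fixed 302; total 732.
{B}: service 361 + fixed 659 = 1020
{B, C}: service 244 + fixed 961 = 1205
{A, B, C}: service 244 + fixed 1518 = 1762
No other subset beats 732.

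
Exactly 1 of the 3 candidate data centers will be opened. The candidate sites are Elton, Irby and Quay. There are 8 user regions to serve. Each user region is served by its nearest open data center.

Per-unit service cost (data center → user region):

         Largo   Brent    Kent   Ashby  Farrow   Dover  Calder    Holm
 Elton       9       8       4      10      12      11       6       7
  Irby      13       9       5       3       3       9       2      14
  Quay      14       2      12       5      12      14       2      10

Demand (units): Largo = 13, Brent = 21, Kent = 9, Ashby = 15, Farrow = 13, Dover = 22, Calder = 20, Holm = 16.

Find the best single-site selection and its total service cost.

Choose Irby only; total service cost 949.

With exactly 1 open, each user region uses its cheapest among the chosen.
{Irby}: Largo→Irby 13·13=169, Brent→Irby 9·21=189, Kent→Irby 5·9=45, Ashby→Irby 3·15=45, Farrow→Irby 3·13=39, Dover→Irby 9·22=198, Calder→Irby 2·20=40, Holm→Irby 14·16=224. Service cost 949.
{Quay}: service cost 1071
{Elton}: service cost 1101
Among all 3 size-1 choices, {Irby} is lowest.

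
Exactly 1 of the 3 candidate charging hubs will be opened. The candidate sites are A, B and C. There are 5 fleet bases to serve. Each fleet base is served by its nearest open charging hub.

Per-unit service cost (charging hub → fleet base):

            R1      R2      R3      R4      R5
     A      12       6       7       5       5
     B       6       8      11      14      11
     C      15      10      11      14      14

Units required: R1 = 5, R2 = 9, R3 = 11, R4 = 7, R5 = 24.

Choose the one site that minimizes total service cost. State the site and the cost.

With exactly 1 open, each fleet base uses its cheapest among the chosen.
{A}: R1→A 12·5=60, R2→A 6·9=54, R3→A 7·11=77, R4→A 5·7=35, R5→A 5·24=120. Service cost 346.
{B}: service cost 585
{C}: service cost 720
Among all 3 size-1 choices, {A} is lowest.

Choose A only; total service cost 346.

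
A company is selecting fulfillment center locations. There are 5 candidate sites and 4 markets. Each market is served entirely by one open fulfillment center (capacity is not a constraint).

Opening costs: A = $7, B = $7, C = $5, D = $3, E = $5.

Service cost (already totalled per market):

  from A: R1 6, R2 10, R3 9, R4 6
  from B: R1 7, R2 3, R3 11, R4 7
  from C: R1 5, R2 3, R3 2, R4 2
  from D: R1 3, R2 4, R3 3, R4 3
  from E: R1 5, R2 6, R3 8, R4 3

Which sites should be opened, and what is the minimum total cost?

Open D only; minimum total cost 16.

For any fixed open set, each market goes to its cheapest open site; total = fixed + service.
{D}: R1→D 3, R2→D 4, R3→D 3, R4→D 3. Service 13; fixed 3; total 16.
{C}: R1→C 5, R2→C 3, R3→C 2, R4→C 2. Service 12; fixed 5; total 17.
{C, D}: service 10 + fixed 8 = 18
{A, B, C, D, E}: service 10 + fixed 27 = 37
No other subset beats 16.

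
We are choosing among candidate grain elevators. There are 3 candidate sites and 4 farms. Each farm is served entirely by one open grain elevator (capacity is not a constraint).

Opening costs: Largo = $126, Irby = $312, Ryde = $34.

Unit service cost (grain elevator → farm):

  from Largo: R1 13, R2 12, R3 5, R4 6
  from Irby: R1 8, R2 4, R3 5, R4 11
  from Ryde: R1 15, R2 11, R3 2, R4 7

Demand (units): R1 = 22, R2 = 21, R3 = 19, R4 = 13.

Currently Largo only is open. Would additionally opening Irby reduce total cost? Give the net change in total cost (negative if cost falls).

No — net change +34 (cost rises by 34).

Current service cost with {Largo}: 711.
Adding Irby: each farm re-picks its cheapest; new service cost 433, saving 278.
Extra fixed cost: 312. Net change = 312 − 278 = 34.
(Totals: 837 → 871.)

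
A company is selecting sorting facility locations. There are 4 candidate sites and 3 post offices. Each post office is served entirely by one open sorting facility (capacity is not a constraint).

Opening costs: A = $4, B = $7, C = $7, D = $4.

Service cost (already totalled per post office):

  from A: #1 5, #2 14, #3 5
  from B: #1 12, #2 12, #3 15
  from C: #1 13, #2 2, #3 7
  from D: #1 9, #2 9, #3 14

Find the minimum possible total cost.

For any fixed open set, each post office goes to its cheapest open site; total = fixed + service.
{A, C}: #1→A 5, #2→C 2, #3→A 5. Service 12; fixed 11; total 23.
{A, C, D}: #1→A 5, #2→C 2, #3→A 5. Service 12; fixed 15; total 27.
{A, D}: service 19 + fixed 8 = 27
{A, B, C, D}: #1→A 5, #2→C 2, #3→A 5. Service 12; fixed 22; total 34.
No other subset beats 23.

Minimum total cost: 23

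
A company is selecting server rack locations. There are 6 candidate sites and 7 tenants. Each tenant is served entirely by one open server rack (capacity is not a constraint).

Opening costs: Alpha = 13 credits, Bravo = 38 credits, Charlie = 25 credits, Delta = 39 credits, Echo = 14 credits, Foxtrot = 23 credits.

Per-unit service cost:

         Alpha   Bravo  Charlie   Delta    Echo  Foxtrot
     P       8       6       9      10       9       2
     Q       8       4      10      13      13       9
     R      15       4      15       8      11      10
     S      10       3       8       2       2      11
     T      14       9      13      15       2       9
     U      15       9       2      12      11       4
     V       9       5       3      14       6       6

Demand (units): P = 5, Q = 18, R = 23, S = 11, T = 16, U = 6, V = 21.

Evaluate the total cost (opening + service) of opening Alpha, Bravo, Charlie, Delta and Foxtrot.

Each tenant is assigned to its cheapest site among the open ones.
{Alpha, Bravo, Charlie, Delta, Foxtrot}: P→Foxtrot 2·5=10, Q→Bravo 4·18=72, R→Bravo 4·23=92, S→Delta 2·11=22, T→Bravo 9·16=144, U→Charlie 2·6=12, V→Charlie 3·21=63. Service 415; fixed 138; total 553.

Total cost: 553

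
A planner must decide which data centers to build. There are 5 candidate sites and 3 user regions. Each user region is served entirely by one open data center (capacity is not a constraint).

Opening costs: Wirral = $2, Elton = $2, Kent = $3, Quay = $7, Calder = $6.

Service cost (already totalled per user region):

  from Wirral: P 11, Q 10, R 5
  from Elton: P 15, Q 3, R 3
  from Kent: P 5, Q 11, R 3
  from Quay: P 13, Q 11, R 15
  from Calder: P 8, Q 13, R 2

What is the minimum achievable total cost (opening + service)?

For any fixed open set, each user region goes to its cheapest open site; total = fixed + service.
{Elton, Kent}: P→Kent 5, Q→Elton 3, R→Elton 3. Service 11; fixed 5; total 16.
{Wirral, Elton, Kent}: service 11 + fixed 7 = 18
{Wirral, Elton}: P→Wirral 11, Q→Elton 3, R→Elton 3. Service 17; fixed 4; total 21.
{Wirral, Elton, Kent, Quay, Calder}: P→Kent 5, Q→Elton 3, R→Calder 2. Service 10; fixed 20; total 30.
No other subset beats 16.

Minimum total cost: 16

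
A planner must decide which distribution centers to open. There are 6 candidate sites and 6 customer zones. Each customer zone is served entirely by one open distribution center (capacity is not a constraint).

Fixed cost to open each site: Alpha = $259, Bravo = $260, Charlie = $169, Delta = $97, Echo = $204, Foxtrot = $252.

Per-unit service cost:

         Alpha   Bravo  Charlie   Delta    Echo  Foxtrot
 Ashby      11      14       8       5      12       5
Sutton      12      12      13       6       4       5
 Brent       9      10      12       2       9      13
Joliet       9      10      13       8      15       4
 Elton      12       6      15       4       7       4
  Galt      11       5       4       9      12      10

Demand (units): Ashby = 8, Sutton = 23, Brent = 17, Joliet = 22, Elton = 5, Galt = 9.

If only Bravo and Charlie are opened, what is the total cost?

Total cost: 1225

Each customer zone is assigned to its cheapest site among the open ones.
{Bravo, Charlie}: Ashby→Charlie 8·8=64, Sutton→Bravo 12·23=276, Brent→Bravo 10·17=170, Joliet→Bravo 10·22=220, Elton→Bravo 6·5=30, Galt→Charlie 4·9=36. Service 796; fixed 429; total 1225.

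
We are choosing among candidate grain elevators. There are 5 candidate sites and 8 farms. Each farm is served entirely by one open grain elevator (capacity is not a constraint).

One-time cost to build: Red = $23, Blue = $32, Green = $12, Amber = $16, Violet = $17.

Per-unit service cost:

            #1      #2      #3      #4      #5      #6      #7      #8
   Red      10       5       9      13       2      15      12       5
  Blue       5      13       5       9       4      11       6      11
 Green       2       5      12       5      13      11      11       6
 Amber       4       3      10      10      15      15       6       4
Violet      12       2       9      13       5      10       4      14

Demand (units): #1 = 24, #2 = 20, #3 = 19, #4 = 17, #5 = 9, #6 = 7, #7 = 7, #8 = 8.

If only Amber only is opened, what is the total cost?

Each farm is assigned to its cheapest site among the open ones.
{Amber}: #1→Amber 4·24=96, #2→Amber 3·20=60, #3→Amber 10·19=190, #4→Amber 10·17=170, #5→Amber 15·9=135, #6→Amber 15·7=105, #7→Amber 6·7=42, #8→Amber 4·8=32. Service 830; fixed 16; total 846.

Total cost: 846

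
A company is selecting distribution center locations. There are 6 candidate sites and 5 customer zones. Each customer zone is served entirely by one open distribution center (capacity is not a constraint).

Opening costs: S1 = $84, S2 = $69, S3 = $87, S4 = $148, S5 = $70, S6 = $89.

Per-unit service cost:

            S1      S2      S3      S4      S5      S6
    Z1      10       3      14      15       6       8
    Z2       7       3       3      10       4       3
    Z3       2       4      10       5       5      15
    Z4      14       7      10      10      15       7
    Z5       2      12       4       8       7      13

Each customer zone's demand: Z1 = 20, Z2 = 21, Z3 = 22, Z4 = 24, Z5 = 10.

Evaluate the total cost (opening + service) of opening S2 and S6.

Each customer zone is assigned to its cheapest site among the open ones.
{S2, S6}: Z1→S2 3·20=60, Z2→S2 3·21=63, Z3→S2 4·22=88, Z4→S2 7·24=168, Z5→S2 12·10=120. Service 499; fixed 158; total 657.

Total cost: 657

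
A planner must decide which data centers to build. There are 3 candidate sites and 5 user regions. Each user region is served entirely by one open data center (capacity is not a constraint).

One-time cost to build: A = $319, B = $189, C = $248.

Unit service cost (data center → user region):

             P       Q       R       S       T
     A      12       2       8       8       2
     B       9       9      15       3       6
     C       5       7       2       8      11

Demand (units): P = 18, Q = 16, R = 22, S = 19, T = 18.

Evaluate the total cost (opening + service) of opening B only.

Each user region is assigned to its cheapest site among the open ones.
{B}: P→B 9·18=162, Q→B 9·16=144, R→B 15·22=330, S→B 3·19=57, T→B 6·18=108. Service 801; fixed 189; total 990.

Total cost: 990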